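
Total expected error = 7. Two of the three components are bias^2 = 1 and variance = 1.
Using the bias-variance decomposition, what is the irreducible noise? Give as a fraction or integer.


Total error = bias^2 + variance + irreducible noise. So irreducible noise = 7 - 1 - 1 = 5.

5


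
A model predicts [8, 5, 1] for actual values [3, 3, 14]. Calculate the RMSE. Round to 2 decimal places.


MSE = 66.0000. RMSE = sqrt(66.0000) = 8.12.

8.12


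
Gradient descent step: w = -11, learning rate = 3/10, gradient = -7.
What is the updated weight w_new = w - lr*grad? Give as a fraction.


w_new = -11 - 3/10 * -7 = -11 - -21/10 = -89/10.

-89/10


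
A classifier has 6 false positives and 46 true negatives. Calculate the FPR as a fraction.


FPR = FP / (FP + TN) = 6 / 52 = 3/26.

3/26


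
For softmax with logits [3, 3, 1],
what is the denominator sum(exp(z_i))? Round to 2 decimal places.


Denom = e^3=20.0855 + e^3=20.0855 + e^1=2.7183. Sum = 42.8893, which rounds to 42.89.

42.89


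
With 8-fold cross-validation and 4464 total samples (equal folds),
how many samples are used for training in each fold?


Each validation fold has 4464/8 = 558 samples. Training set = 4464 - 558 = 3906.

3906


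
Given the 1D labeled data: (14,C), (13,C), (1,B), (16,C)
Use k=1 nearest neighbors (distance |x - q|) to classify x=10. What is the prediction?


Distances: |14-10|=4, |13-10|=3, |1-10|=9, |16-10|=6. 1 nearest: (13,C). Counts: {'C': 1}. Majority class: C.

C


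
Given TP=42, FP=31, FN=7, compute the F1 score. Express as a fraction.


Precision = 42/73 = 42/73. Recall = 42/49 = 6/7. F1 = 2*P*R/(P+R) = 42/61.

42/61


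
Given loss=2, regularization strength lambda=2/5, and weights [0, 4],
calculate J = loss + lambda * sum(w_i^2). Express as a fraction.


L2 sq norm = sum(w^2) = 16. J = 2 + 2/5 * 16 = 42/5.

42/5


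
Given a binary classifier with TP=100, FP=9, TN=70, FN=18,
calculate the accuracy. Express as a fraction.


Accuracy = (TP + TN) / (TP + TN + FP + FN) = (100 + 70) / 197 = 170/197.

170/197


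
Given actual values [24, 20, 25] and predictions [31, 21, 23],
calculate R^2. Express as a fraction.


Mean(y) = 23. SS_res = 54. SS_tot = 14. R^2 = 1 - 54/(14) = -20/7.

-20/7


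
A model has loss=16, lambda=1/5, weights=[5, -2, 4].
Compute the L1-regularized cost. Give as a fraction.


L1 norm = sum(|w|) = 11. J = 16 + 1/5 * 11 = 91/5.

91/5


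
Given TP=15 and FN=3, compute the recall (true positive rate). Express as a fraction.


Recall = TP / (TP + FN) = 15 / 18 = 5/6.

5/6


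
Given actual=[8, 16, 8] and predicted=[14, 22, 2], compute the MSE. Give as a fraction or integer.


MSE = (1/3) * ((8-14)^2=36 + (16-22)^2=36 + (8-2)^2=36). Sum = 108. MSE = 36.

36


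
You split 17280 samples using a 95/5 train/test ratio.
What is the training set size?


Test set = 17280 * 5% = 864. Training set = 17280 - 864 = 16416.

16416


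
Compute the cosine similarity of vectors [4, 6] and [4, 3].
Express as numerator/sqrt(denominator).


dot = 34. |a|^2 = 52, |b|^2 = 25. cos = 34/sqrt(1300).

34/sqrt(1300)


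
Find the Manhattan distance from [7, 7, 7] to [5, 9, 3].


d = sum of absolute differences: |7-5|=2 + |7-9|=2 + |7-3|=4 = 8.

8


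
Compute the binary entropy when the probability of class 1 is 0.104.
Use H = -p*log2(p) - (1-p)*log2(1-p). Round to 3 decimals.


H = -0.104*log2(0.104) - 0.896*log2(0.896) = 0.482.

0.482


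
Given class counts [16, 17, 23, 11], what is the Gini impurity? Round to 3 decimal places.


Total = 67. Proportions: 16/67, 17/67, 23/67, 11/67. sum(p_i^2) = 0.2662. Gini = 1 - 0.2662 = 0.7338, which rounds to 0.734.

0.734


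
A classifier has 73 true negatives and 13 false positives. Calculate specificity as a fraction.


Specificity = TN / (TN + FP) = 73 / 86 = 73/86.

73/86


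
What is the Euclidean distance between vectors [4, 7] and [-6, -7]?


d = sqrt(sum of squared differences). (4--6)^2=100, (7--7)^2=196. Sum = 296.

sqrt(296)


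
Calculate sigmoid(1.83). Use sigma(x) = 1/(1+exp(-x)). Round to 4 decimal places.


sigma(1.83) = 1/(1+e^(-1.83)) = 1/(1+0.160414) = 1/1.160414 = 0.8618.

0.8618


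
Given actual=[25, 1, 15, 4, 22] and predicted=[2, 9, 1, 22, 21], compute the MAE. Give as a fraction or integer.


MAE = (1/5) * (|25-2|=23 + |1-9|=8 + |15-1|=14 + |4-22|=18 + |22-21|=1). Sum = 64. MAE = 64/5.

64/5


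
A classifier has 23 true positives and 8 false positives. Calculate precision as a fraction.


Precision = TP / (TP + FP) = 23 / 31 = 23/31.

23/31


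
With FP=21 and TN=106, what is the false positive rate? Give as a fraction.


FPR = FP / (FP + TN) = 21 / 127 = 21/127.

21/127


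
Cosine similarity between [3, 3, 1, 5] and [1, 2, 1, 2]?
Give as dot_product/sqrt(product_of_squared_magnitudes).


dot = 20. |a|^2 = 44, |b|^2 = 10. cos = 20/sqrt(440).

20/sqrt(440)


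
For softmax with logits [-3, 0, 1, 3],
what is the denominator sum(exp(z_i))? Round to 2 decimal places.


Denom = e^-3=0.0498 + e^0=1.0000 + e^1=2.7183 + e^3=20.0855. Sum = 23.8536, which rounds to 23.85.

23.85


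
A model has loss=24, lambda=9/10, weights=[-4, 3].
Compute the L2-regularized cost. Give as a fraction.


L2 sq norm = sum(w^2) = 25. J = 24 + 9/10 * 25 = 93/2.

93/2


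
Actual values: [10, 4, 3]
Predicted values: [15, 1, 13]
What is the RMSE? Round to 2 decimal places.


MSE = 44.6667. RMSE = sqrt(44.6667) = 6.68.

6.68


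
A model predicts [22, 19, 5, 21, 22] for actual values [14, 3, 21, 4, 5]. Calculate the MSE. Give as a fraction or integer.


MSE = (1/5) * ((14-22)^2=64 + (3-19)^2=256 + (21-5)^2=256 + (4-21)^2=289 + (5-22)^2=289). Sum = 1154. MSE = 1154/5.

1154/5


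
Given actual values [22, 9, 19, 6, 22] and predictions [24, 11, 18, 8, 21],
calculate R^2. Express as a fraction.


Mean(y) = 78/5. SS_res = 14. SS_tot = 1146/5. R^2 = 1 - 14/(1146/5) = 538/573.

538/573


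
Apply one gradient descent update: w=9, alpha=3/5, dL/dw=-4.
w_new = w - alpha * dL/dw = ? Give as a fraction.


w_new = 9 - 3/5 * -4 = 9 - -12/5 = 57/5.

57/5


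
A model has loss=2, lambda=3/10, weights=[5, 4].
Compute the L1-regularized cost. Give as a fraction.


L1 norm = sum(|w|) = 9. J = 2 + 3/10 * 9 = 47/10.

47/10


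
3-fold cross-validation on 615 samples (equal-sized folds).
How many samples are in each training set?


Each validation fold has 615/3 = 205 samples. Training set = 615 - 205 = 410.

410


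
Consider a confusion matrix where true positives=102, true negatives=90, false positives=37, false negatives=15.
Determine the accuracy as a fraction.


Accuracy = (TP + TN) / (TP + TN + FP + FN) = (102 + 90) / 244 = 48/61.

48/61


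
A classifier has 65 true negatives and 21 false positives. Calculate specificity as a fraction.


Specificity = TN / (TN + FP) = 65 / 86 = 65/86.

65/86


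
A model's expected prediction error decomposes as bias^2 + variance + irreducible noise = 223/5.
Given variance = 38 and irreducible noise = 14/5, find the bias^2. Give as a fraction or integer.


Total error = bias^2 + variance + irreducible noise. So bias^2 = 223/5 - 38 - 14/5 = 19/5.

19/5


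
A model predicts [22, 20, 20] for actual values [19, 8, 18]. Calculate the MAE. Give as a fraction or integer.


MAE = (1/3) * (|19-22|=3 + |8-20|=12 + |18-20|=2). Sum = 17. MAE = 17/3.

17/3


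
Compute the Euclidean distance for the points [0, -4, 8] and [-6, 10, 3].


d = sqrt(sum of squared differences). (0--6)^2=36, (-4-10)^2=196, (8-3)^2=25. Sum = 257.

sqrt(257)


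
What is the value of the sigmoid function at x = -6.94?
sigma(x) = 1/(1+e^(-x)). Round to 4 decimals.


sigma(-6.94) = 1/(1+e^(6.94)) = 1/(1+1032.770215) = 1/1033.770215 = 0.0010.

0.0010


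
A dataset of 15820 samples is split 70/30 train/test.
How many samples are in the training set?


Test set = 15820 * 30% = 4746. Training set = 15820 - 4746 = 11074.

11074


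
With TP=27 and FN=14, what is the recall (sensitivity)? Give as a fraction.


Recall = TP / (TP + FN) = 27 / 41 = 27/41.

27/41


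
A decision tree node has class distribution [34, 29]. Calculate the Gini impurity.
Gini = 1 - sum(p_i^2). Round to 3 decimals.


Total = 63. Proportions: 34/63, 29/63. sum(p_i^2) = 0.5031. Gini = 1 - 0.5031 = 0.4969, which rounds to 0.497.

0.497


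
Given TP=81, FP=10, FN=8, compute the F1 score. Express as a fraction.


Precision = 81/91 = 81/91. Recall = 81/89 = 81/89. F1 = 2*P*R/(P+R) = 9/10.

9/10


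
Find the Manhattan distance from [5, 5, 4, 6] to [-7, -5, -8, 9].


d = sum of absolute differences: |5--7|=12 + |5--5|=10 + |4--8|=12 + |6-9|=3 = 37.

37


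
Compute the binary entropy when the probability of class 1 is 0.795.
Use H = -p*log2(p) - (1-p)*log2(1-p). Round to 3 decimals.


H = -0.795*log2(0.795) - 0.205*log2(0.205) = 0.732.

0.732


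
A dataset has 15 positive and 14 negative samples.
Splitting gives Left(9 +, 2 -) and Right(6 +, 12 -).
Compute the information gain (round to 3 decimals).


H(parent) = 0.9991. H(left) = 0.6840, H(right) = 0.9183. Weighted = (11/29)*0.6840 + (18/29)*0.9183 = 0.8294. IG = 0.9991 - 0.8294 = 0.1697, which rounds to 0.170.

0.170


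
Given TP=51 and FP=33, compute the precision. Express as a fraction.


Precision = TP / (TP + FP) = 51 / 84 = 17/28.

17/28


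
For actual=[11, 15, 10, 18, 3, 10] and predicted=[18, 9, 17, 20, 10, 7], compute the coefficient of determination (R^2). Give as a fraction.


Mean(y) = 67/6. SS_res = 196. SS_tot = 785/6. R^2 = 1 - 196/(785/6) = -391/785.

-391/785


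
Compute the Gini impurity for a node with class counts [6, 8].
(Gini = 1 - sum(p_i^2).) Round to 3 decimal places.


Total = 14. Proportions: 6/14, 8/14. sum(p_i^2) = 0.5102. Gini = 1 - 0.5102 = 0.4898, which rounds to 0.490.

0.490


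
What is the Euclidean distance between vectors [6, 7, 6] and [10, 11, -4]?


d = sqrt(sum of squared differences). (6-10)^2=16, (7-11)^2=16, (6--4)^2=100. Sum = 132.

sqrt(132)


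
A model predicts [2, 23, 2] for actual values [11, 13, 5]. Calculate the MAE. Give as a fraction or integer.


MAE = (1/3) * (|11-2|=9 + |13-23|=10 + |5-2|=3). Sum = 22. MAE = 22/3.

22/3


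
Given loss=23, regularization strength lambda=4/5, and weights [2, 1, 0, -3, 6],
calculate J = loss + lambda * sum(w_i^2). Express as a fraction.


L2 sq norm = sum(w^2) = 50. J = 23 + 4/5 * 50 = 63.

63


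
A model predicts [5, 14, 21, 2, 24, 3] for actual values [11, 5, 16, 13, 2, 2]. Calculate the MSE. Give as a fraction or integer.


MSE = (1/6) * ((11-5)^2=36 + (5-14)^2=81 + (16-21)^2=25 + (13-2)^2=121 + (2-24)^2=484 + (2-3)^2=1). Sum = 748. MSE = 374/3.

374/3


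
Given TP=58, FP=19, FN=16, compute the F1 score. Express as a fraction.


Precision = 58/77 = 58/77. Recall = 58/74 = 29/37. F1 = 2*P*R/(P+R) = 116/151.

116/151


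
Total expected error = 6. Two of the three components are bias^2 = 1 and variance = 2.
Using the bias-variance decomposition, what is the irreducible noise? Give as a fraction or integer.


Total error = bias^2 + variance + irreducible noise. So irreducible noise = 6 - 1 - 2 = 3.

3


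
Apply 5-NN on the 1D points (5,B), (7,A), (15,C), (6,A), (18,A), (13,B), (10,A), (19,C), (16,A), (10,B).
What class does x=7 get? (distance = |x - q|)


Distances: |5-7|=2, |7-7|=0, |15-7|=8, |6-7|=1, |18-7|=11, |13-7|=6, |10-7|=3, |19-7|=12, |16-7|=9, |10-7|=3. 5 nearest: (7,A), (6,A), (5,B), (10,A), (10,B). Counts: {'A': 3, 'B': 2}. Majority class: A.

A


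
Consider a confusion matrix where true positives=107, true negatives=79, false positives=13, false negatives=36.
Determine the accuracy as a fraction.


Accuracy = (TP + TN) / (TP + TN + FP + FN) = (107 + 79) / 235 = 186/235.

186/235


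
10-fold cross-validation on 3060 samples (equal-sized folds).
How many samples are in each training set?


Each validation fold has 3060/10 = 306 samples. Training set = 3060 - 306 = 2754.

2754


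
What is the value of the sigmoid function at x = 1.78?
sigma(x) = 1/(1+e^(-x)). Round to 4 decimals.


sigma(1.78) = 1/(1+e^(-1.78)) = 1/(1+0.168638) = 1/1.168638 = 0.8557.

0.8557


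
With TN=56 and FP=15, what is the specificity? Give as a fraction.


Specificity = TN / (TN + FP) = 56 / 71 = 56/71.

56/71


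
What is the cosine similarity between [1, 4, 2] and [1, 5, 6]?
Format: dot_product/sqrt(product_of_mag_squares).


dot = 33. |a|^2 = 21, |b|^2 = 62. cos = 33/sqrt(1302).

33/sqrt(1302)


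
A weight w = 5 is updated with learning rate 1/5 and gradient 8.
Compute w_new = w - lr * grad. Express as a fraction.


w_new = 5 - 1/5 * 8 = 5 - 8/5 = 17/5.

17/5


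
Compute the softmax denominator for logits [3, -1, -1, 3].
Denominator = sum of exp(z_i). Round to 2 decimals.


Denom = e^3=20.0855 + e^-1=0.3679 + e^-1=0.3679 + e^3=20.0855. Sum = 40.9068, which rounds to 40.91.

40.91


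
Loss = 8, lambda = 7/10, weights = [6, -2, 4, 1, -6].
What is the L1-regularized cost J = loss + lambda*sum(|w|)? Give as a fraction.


L1 norm = sum(|w|) = 19. J = 8 + 7/10 * 19 = 213/10.

213/10


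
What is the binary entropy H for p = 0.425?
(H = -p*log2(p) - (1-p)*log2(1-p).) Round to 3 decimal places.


H = -0.425*log2(0.425) - 0.575*log2(0.575) = 0.984.

0.984


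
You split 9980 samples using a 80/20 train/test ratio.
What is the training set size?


Test set = 9980 * 20% = 1996. Training set = 9980 - 1996 = 7984.

7984


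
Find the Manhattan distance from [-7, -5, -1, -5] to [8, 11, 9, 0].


d = sum of absolute differences: |-7-8|=15 + |-5-11|=16 + |-1-9|=10 + |-5-0|=5 = 46.

46


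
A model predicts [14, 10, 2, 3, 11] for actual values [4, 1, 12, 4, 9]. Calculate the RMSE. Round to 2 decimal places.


MSE = 57.2000. RMSE = sqrt(57.2000) = 7.56.

7.56


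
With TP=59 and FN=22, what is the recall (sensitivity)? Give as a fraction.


Recall = TP / (TP + FN) = 59 / 81 = 59/81.

59/81


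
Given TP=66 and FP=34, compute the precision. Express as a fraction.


Precision = TP / (TP + FP) = 66 / 100 = 33/50.

33/50


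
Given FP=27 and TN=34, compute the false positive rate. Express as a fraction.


FPR = FP / (FP + TN) = 27 / 61 = 27/61.

27/61


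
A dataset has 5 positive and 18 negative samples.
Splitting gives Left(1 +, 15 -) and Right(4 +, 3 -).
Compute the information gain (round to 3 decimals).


H(parent) = 0.7554. H(left) = 0.3373, H(right) = 0.9852. Weighted = (16/23)*0.3373 + (7/23)*0.9852 = 0.5345. IG = 0.7554 - 0.5345 = 0.2209, which rounds to 0.221.

0.221


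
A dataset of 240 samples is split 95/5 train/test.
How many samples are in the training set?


Test set = 240 * 5% = 12. Training set = 240 - 12 = 228.

228


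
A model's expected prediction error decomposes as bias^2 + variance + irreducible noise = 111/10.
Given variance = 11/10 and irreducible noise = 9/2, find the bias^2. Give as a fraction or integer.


Total error = bias^2 + variance + irreducible noise. So bias^2 = 111/10 - 11/10 - 9/2 = 11/2.

11/2


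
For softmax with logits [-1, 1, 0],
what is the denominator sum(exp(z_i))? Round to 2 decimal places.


Denom = e^-1=0.3679 + e^1=2.7183 + e^0=1.0000. Sum = 4.0862, which rounds to 4.09.

4.09


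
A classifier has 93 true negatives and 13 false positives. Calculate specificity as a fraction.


Specificity = TN / (TN + FP) = 93 / 106 = 93/106.

93/106


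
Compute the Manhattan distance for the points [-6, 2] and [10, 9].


d = sum of absolute differences: |-6-10|=16 + |2-9|=7 = 23.

23


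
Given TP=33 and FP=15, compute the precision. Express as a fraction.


Precision = TP / (TP + FP) = 33 / 48 = 11/16.

11/16


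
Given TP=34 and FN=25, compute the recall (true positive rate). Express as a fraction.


Recall = TP / (TP + FN) = 34 / 59 = 34/59.

34/59


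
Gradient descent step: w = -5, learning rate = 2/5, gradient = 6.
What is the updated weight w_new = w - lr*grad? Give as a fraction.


w_new = -5 - 2/5 * 6 = -5 - 12/5 = -37/5.

-37/5


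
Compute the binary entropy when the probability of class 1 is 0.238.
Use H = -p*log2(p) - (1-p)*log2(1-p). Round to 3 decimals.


H = -0.238*log2(0.238) - 0.762*log2(0.762) = 0.792.

0.792


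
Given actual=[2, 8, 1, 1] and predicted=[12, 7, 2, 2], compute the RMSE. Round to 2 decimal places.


MSE = 25.7500. RMSE = sqrt(25.7500) = 5.07.

5.07


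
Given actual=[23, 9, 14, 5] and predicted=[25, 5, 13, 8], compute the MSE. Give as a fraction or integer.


MSE = (1/4) * ((23-25)^2=4 + (9-5)^2=16 + (14-13)^2=1 + (5-8)^2=9). Sum = 30. MSE = 15/2.

15/2


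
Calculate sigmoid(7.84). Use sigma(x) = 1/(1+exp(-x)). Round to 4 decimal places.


sigma(7.84) = 1/(1+e^(-7.84)) = 1/(1+0.000394) = 1/1.000394 = 0.9996.

0.9996


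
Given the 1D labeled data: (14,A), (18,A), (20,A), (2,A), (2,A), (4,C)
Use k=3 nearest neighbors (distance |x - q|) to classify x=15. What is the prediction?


Distances: |14-15|=1, |18-15|=3, |20-15|=5, |2-15|=13, |2-15|=13, |4-15|=11. 3 nearest: (14,A), (18,A), (20,A). Counts: {'A': 3}. Majority class: A.

A


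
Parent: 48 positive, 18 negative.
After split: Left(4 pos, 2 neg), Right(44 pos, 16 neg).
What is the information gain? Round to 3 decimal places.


H(parent) = 0.8454. H(left) = 0.9183, H(right) = 0.8366. Weighted = (6/66)*0.9183 + (60/66)*0.8366 = 0.8440. IG = 0.8454 - 0.8440 = 0.0014, which rounds to 0.001.

0.001


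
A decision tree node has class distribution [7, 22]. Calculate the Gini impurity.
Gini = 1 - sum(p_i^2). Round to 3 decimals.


Total = 29. Proportions: 7/29, 22/29. sum(p_i^2) = 0.6338. Gini = 1 - 0.6338 = 0.3662, which rounds to 0.366.

0.366


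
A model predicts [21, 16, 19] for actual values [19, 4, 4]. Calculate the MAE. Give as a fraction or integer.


MAE = (1/3) * (|19-21|=2 + |4-16|=12 + |4-19|=15). Sum = 29. MAE = 29/3.

29/3


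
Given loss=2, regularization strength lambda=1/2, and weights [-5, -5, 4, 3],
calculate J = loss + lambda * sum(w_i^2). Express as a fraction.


L2 sq norm = sum(w^2) = 75. J = 2 + 1/2 * 75 = 79/2.

79/2


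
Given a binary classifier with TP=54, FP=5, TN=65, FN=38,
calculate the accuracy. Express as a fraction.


Accuracy = (TP + TN) / (TP + TN + FP + FN) = (54 + 65) / 162 = 119/162.

119/162


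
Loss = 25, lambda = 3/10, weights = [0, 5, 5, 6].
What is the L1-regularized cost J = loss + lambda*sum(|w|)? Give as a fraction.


L1 norm = sum(|w|) = 16. J = 25 + 3/10 * 16 = 149/5.

149/5


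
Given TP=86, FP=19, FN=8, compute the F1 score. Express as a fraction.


Precision = 86/105 = 86/105. Recall = 86/94 = 43/47. F1 = 2*P*R/(P+R) = 172/199.

172/199


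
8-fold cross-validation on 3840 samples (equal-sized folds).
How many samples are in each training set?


Each validation fold has 3840/8 = 480 samples. Training set = 3840 - 480 = 3360.

3360


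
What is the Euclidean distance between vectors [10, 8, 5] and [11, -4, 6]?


d = sqrt(sum of squared differences). (10-11)^2=1, (8--4)^2=144, (5-6)^2=1. Sum = 146.

sqrt(146)


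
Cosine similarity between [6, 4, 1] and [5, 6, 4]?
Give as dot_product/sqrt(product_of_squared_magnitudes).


dot = 58. |a|^2 = 53, |b|^2 = 77. cos = 58/sqrt(4081).

58/sqrt(4081)


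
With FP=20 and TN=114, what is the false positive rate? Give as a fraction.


FPR = FP / (FP + TN) = 20 / 134 = 10/67.

10/67


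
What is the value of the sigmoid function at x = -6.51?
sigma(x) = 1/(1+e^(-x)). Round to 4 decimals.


sigma(-6.51) = 1/(1+e^(6.51)) = 1/(1+671.826418) = 1/672.826418 = 0.0015.

0.0015


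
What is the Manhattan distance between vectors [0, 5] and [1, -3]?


d = sum of absolute differences: |0-1|=1 + |5--3|=8 = 9.

9


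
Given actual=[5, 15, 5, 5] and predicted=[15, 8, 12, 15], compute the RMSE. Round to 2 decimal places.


MSE = 74.5000. RMSE = sqrt(74.5000) = 8.63.

8.63


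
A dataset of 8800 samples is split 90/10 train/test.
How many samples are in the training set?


Test set = 8800 * 10% = 880. Training set = 8800 - 880 = 7920.

7920


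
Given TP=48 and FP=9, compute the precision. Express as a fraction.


Precision = TP / (TP + FP) = 48 / 57 = 16/19.

16/19


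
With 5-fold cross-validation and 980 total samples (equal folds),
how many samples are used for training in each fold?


Each validation fold has 980/5 = 196 samples. Training set = 980 - 196 = 784.

784


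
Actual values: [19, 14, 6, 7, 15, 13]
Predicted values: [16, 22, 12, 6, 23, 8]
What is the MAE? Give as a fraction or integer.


MAE = (1/6) * (|19-16|=3 + |14-22|=8 + |6-12|=6 + |7-6|=1 + |15-23|=8 + |13-8|=5). Sum = 31. MAE = 31/6.

31/6


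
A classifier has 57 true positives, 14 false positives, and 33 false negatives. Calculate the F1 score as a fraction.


Precision = 57/71 = 57/71. Recall = 57/90 = 19/30. F1 = 2*P*R/(P+R) = 114/161.

114/161


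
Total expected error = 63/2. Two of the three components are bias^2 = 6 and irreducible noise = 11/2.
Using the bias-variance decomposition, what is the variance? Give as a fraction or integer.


Total error = bias^2 + variance + irreducible noise. So variance = 63/2 - 6 - 11/2 = 20.

20


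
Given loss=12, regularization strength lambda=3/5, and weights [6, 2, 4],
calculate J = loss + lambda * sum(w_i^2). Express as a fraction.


L2 sq norm = sum(w^2) = 56. J = 12 + 3/5 * 56 = 228/5.

228/5


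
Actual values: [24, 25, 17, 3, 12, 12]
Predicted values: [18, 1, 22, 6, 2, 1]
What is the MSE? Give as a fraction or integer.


MSE = (1/6) * ((24-18)^2=36 + (25-1)^2=576 + (17-22)^2=25 + (3-6)^2=9 + (12-2)^2=100 + (12-1)^2=121). Sum = 867. MSE = 289/2.

289/2


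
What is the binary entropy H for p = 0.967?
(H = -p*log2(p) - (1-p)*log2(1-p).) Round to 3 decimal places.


H = -0.967*log2(0.967) - 0.033*log2(0.033) = 0.209.

0.209


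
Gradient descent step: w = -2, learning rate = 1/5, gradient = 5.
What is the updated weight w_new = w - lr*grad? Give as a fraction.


w_new = -2 - 1/5 * 5 = -2 - 1 = -3.

-3


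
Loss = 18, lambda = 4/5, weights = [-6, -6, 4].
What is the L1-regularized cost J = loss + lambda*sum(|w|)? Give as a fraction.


L1 norm = sum(|w|) = 16. J = 18 + 4/5 * 16 = 154/5.

154/5


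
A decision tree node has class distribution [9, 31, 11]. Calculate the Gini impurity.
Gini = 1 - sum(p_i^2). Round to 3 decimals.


Total = 51. Proportions: 9/51, 31/51, 11/51. sum(p_i^2) = 0.4471. Gini = 1 - 0.4471 = 0.5529, which rounds to 0.553.

0.553


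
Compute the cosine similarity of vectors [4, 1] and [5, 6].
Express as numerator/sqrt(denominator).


dot = 26. |a|^2 = 17, |b|^2 = 61. cos = 26/sqrt(1037).

26/sqrt(1037)


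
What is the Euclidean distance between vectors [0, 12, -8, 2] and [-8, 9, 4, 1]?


d = sqrt(sum of squared differences). (0--8)^2=64, (12-9)^2=9, (-8-4)^2=144, (2-1)^2=1. Sum = 218.

sqrt(218)


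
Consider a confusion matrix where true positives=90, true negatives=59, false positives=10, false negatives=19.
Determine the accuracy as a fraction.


Accuracy = (TP + TN) / (TP + TN + FP + FN) = (90 + 59) / 178 = 149/178.

149/178


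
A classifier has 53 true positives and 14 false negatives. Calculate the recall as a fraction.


Recall = TP / (TP + FN) = 53 / 67 = 53/67.

53/67


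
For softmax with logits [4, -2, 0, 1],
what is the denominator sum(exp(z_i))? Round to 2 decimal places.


Denom = e^4=54.5982 + e^-2=0.1353 + e^0=1.0000 + e^1=2.7183. Sum = 58.4518, which rounds to 58.45.

58.45


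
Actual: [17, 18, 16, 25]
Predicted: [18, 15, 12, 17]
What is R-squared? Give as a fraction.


Mean(y) = 19. SS_res = 90. SS_tot = 50. R^2 = 1 - 90/(50) = -4/5.

-4/5


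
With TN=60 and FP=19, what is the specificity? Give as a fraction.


Specificity = TN / (TN + FP) = 60 / 79 = 60/79.

60/79


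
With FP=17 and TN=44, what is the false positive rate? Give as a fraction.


FPR = FP / (FP + TN) = 17 / 61 = 17/61.

17/61


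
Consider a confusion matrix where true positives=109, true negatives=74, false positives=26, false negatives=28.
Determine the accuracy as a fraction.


Accuracy = (TP + TN) / (TP + TN + FP + FN) = (109 + 74) / 237 = 61/79.

61/79


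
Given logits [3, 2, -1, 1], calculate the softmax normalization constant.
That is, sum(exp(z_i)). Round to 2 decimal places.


Denom = e^3=20.0855 + e^2=7.3891 + e^-1=0.3679 + e^1=2.7183. Sum = 30.5608, which rounds to 30.56.

30.56


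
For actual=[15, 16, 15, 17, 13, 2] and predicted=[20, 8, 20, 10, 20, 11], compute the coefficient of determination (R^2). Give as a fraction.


Mean(y) = 13. SS_res = 293. SS_tot = 154. R^2 = 1 - 293/(154) = -139/154.

-139/154


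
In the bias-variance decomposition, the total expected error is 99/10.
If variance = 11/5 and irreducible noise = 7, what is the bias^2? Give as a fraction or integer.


Total error = bias^2 + variance + irreducible noise. So bias^2 = 99/10 - 11/5 - 7 = 7/10.

7/10


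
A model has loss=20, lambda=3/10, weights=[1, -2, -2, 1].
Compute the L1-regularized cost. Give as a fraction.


L1 norm = sum(|w|) = 6. J = 20 + 3/10 * 6 = 109/5.

109/5


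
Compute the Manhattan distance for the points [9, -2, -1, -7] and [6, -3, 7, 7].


d = sum of absolute differences: |9-6|=3 + |-2--3|=1 + |-1-7|=8 + |-7-7|=14 = 26.

26


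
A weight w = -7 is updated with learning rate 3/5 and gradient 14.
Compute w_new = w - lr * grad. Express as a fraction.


w_new = -7 - 3/5 * 14 = -7 - 42/5 = -77/5.

-77/5


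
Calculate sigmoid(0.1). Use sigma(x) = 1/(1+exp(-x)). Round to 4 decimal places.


sigma(0.1) = 1/(1+e^(-0.1)) = 1/(1+0.904837) = 1/1.904837 = 0.5250.

0.5250


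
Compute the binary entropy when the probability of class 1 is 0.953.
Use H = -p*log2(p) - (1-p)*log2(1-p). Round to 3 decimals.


H = -0.953*log2(0.953) - 0.047*log2(0.047) = 0.274.

0.274


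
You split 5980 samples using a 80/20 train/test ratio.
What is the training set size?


Test set = 5980 * 20% = 1196. Training set = 5980 - 1196 = 4784.

4784


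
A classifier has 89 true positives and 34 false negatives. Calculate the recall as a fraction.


Recall = TP / (TP + FN) = 89 / 123 = 89/123.

89/123


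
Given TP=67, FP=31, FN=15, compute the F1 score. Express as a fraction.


Precision = 67/98 = 67/98. Recall = 67/82 = 67/82. F1 = 2*P*R/(P+R) = 67/90.

67/90


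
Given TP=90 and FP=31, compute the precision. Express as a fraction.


Precision = TP / (TP + FP) = 90 / 121 = 90/121.

90/121


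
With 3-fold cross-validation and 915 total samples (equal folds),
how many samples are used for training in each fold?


Each validation fold has 915/3 = 305 samples. Training set = 915 - 305 = 610.

610


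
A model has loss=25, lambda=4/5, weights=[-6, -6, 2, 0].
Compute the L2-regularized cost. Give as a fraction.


L2 sq norm = sum(w^2) = 76. J = 25 + 4/5 * 76 = 429/5.

429/5


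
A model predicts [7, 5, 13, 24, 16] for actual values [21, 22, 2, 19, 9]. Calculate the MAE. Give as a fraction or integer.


MAE = (1/5) * (|21-7|=14 + |22-5|=17 + |2-13|=11 + |19-24|=5 + |9-16|=7). Sum = 54. MAE = 54/5.

54/5


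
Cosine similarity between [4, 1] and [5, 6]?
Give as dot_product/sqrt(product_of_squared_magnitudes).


dot = 26. |a|^2 = 17, |b|^2 = 61. cos = 26/sqrt(1037).

26/sqrt(1037)


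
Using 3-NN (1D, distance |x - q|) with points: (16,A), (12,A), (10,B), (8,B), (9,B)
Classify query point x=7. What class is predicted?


Distances: |16-7|=9, |12-7|=5, |10-7|=3, |8-7|=1, |9-7|=2. 3 nearest: (8,B), (9,B), (10,B). Counts: {'B': 3}. Majority class: B.

B


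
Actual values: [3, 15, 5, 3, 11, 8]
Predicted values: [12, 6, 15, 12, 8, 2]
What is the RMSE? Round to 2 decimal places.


MSE = 64.6667. RMSE = sqrt(64.6667) = 8.04.

8.04


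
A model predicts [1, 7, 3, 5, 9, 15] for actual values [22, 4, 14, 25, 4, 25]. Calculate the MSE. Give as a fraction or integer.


MSE = (1/6) * ((22-1)^2=441 + (4-7)^2=9 + (14-3)^2=121 + (25-5)^2=400 + (4-9)^2=25 + (25-15)^2=100). Sum = 1096. MSE = 548/3.

548/3


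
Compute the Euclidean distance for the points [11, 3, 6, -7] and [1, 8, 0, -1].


d = sqrt(sum of squared differences). (11-1)^2=100, (3-8)^2=25, (6-0)^2=36, (-7--1)^2=36. Sum = 197.

sqrt(197)


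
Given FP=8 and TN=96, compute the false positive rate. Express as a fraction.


FPR = FP / (FP + TN) = 8 / 104 = 1/13.

1/13


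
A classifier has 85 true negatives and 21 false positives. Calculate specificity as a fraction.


Specificity = TN / (TN + FP) = 85 / 106 = 85/106.

85/106


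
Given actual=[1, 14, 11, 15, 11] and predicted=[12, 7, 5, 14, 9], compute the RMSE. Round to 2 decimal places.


MSE = 42.2000. RMSE = sqrt(42.2000) = 6.50.

6.50


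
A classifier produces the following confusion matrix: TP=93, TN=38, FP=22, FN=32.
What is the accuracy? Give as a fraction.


Accuracy = (TP + TN) / (TP + TN + FP + FN) = (93 + 38) / 185 = 131/185.

131/185


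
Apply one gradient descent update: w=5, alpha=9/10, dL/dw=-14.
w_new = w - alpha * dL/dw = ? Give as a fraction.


w_new = 5 - 9/10 * -14 = 5 - -63/5 = 88/5.

88/5


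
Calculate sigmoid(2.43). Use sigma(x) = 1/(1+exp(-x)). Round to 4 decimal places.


sigma(2.43) = 1/(1+e^(-2.43)) = 1/(1+0.088037) = 1/1.088037 = 0.9191.

0.9191


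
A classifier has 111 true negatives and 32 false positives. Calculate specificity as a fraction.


Specificity = TN / (TN + FP) = 111 / 143 = 111/143.

111/143


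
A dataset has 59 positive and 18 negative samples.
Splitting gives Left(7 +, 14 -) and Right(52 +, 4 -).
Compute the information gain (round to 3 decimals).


H(parent) = 0.7845. H(left) = 0.9183, H(right) = 0.3712. Weighted = (21/77)*0.9183 + (56/77)*0.3712 = 0.5204. IG = 0.7845 - 0.5204 = 0.2641, which rounds to 0.264.

0.264


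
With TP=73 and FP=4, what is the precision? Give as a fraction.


Precision = TP / (TP + FP) = 73 / 77 = 73/77.

73/77


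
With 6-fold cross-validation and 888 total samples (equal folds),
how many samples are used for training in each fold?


Each validation fold has 888/6 = 148 samples. Training set = 888 - 148 = 740.

740


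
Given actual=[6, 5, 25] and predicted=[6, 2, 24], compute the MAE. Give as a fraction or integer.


MAE = (1/3) * (|6-6|=0 + |5-2|=3 + |25-24|=1). Sum = 4. MAE = 4/3.

4/3


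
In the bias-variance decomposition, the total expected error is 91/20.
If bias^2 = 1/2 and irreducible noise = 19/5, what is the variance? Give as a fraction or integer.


Total error = bias^2 + variance + irreducible noise. So variance = 91/20 - 1/2 - 19/5 = 1/4.

1/4


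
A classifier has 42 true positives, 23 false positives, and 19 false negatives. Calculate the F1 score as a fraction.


Precision = 42/65 = 42/65. Recall = 42/61 = 42/61. F1 = 2*P*R/(P+R) = 2/3.

2/3


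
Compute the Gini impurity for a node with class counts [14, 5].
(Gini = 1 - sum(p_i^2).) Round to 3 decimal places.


Total = 19. Proportions: 14/19, 5/19. sum(p_i^2) = 0.6122. Gini = 1 - 0.6122 = 0.3878, which rounds to 0.388.

0.388


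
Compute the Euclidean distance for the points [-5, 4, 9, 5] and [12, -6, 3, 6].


d = sqrt(sum of squared differences). (-5-12)^2=289, (4--6)^2=100, (9-3)^2=36, (5-6)^2=1. Sum = 426.

sqrt(426)


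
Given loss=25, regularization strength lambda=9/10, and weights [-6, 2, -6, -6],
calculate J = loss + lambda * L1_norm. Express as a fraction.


L1 norm = sum(|w|) = 20. J = 25 + 9/10 * 20 = 43.

43


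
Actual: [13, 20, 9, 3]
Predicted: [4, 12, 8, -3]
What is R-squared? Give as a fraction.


Mean(y) = 45/4. SS_res = 182. SS_tot = 611/4. R^2 = 1 - 182/(611/4) = -9/47.

-9/47


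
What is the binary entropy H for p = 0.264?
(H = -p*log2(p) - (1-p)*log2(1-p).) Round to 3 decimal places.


H = -0.264*log2(0.264) - 0.736*log2(0.736) = 0.833.

0.833


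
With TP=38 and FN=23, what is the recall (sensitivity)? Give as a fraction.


Recall = TP / (TP + FN) = 38 / 61 = 38/61.

38/61


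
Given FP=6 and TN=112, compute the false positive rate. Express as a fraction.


FPR = FP / (FP + TN) = 6 / 118 = 3/59.

3/59


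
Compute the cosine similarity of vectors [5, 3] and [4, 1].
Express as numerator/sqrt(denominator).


dot = 23. |a|^2 = 34, |b|^2 = 17. cos = 23/sqrt(578).

23/sqrt(578)


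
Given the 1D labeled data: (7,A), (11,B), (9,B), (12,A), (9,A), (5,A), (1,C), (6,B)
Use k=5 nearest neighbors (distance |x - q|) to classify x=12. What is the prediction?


Distances: |7-12|=5, |11-12|=1, |9-12|=3, |12-12|=0, |9-12|=3, |5-12|=7, |1-12|=11, |6-12|=6. 5 nearest: (12,A), (11,B), (9,A), (9,B), (7,A). Counts: {'A': 3, 'B': 2}. Majority class: A.

A


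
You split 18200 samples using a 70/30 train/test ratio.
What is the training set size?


Test set = 18200 * 30% = 5460. Training set = 18200 - 5460 = 12740.

12740


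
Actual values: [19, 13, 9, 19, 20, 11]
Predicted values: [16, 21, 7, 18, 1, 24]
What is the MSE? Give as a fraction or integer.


MSE = (1/6) * ((19-16)^2=9 + (13-21)^2=64 + (9-7)^2=4 + (19-18)^2=1 + (20-1)^2=361 + (11-24)^2=169). Sum = 608. MSE = 304/3.

304/3


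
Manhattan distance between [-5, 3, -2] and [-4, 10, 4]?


d = sum of absolute differences: |-5--4|=1 + |3-10|=7 + |-2-4|=6 = 14.

14


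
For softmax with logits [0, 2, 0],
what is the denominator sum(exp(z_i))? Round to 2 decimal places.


Denom = e^0=1.0000 + e^2=7.3891 + e^0=1.0000. Sum = 9.3891, which rounds to 9.39.

9.39


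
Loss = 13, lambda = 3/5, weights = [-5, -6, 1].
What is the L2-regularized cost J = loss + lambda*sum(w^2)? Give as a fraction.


L2 sq norm = sum(w^2) = 62. J = 13 + 3/5 * 62 = 251/5.

251/5


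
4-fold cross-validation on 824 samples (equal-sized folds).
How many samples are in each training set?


Each validation fold has 824/4 = 206 samples. Training set = 824 - 206 = 618.

618


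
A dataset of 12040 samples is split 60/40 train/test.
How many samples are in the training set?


Test set = 12040 * 40% = 4816. Training set = 12040 - 4816 = 7224.

7224


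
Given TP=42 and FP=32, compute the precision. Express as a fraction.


Precision = TP / (TP + FP) = 42 / 74 = 21/37.

21/37


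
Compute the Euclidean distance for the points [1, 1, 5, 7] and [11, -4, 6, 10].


d = sqrt(sum of squared differences). (1-11)^2=100, (1--4)^2=25, (5-6)^2=1, (7-10)^2=9. Sum = 135.

sqrt(135)


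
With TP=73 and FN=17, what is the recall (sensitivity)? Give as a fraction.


Recall = TP / (TP + FN) = 73 / 90 = 73/90.

73/90


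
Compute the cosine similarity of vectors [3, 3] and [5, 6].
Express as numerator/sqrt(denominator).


dot = 33. |a|^2 = 18, |b|^2 = 61. cos = 33/sqrt(1098).

33/sqrt(1098)


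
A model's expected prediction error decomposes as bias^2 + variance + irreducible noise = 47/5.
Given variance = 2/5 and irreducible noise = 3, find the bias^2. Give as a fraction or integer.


Total error = bias^2 + variance + irreducible noise. So bias^2 = 47/5 - 2/5 - 3 = 6.

6


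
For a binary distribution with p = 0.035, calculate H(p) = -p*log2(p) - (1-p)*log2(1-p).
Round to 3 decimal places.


H = -0.035*log2(0.035) - 0.965*log2(0.965) = 0.219.

0.219


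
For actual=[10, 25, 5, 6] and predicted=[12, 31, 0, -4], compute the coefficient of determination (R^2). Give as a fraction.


Mean(y) = 23/2. SS_res = 165. SS_tot = 257. R^2 = 1 - 165/(257) = 92/257.

92/257


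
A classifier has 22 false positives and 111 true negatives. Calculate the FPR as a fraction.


FPR = FP / (FP + TN) = 22 / 133 = 22/133.

22/133


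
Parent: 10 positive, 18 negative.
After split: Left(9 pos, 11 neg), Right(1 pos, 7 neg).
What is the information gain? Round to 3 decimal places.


H(parent) = 0.9403. H(left) = 0.9928, H(right) = 0.5436. Weighted = (20/28)*0.9928 + (8/28)*0.5436 = 0.8645. IG = 0.9403 - 0.8645 = 0.0758, which rounds to 0.076.

0.076


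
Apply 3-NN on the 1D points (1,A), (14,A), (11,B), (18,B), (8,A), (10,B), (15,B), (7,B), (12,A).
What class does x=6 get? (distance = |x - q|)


Distances: |1-6|=5, |14-6|=8, |11-6|=5, |18-6|=12, |8-6|=2, |10-6|=4, |15-6|=9, |7-6|=1, |12-6|=6. 3 nearest: (7,B), (8,A), (10,B). Counts: {'B': 2, 'A': 1}. Majority class: B.

B


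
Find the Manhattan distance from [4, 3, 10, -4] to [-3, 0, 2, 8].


d = sum of absolute differences: |4--3|=7 + |3-0|=3 + |10-2|=8 + |-4-8|=12 = 30.

30


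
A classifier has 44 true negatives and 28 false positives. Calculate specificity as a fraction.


Specificity = TN / (TN + FP) = 44 / 72 = 11/18.

11/18


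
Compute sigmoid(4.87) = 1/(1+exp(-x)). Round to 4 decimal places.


sigma(4.87) = 1/(1+e^(-4.87)) = 1/(1+0.007673) = 1/1.007673 = 0.9924.

0.9924


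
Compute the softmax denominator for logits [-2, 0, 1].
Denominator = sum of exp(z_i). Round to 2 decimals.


Denom = e^-2=0.1353 + e^0=1.0000 + e^1=2.7183. Sum = 3.8536, which rounds to 3.85.

3.85


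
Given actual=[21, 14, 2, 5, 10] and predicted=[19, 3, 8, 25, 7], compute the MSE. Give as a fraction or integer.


MSE = (1/5) * ((21-19)^2=4 + (14-3)^2=121 + (2-8)^2=36 + (5-25)^2=400 + (10-7)^2=9). Sum = 570. MSE = 114.

114


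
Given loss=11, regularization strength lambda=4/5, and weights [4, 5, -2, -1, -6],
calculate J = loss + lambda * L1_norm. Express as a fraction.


L1 norm = sum(|w|) = 18. J = 11 + 4/5 * 18 = 127/5.

127/5


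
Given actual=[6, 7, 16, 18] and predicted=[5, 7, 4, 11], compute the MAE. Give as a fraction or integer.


MAE = (1/4) * (|6-5|=1 + |7-7|=0 + |16-4|=12 + |18-11|=7). Sum = 20. MAE = 5.

5


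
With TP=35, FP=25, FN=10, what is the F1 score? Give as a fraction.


Precision = 35/60 = 7/12. Recall = 35/45 = 7/9. F1 = 2*P*R/(P+R) = 2/3.

2/3


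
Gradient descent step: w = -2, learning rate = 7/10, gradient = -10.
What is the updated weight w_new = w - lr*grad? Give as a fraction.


w_new = -2 - 7/10 * -10 = -2 - -7 = 5.

5


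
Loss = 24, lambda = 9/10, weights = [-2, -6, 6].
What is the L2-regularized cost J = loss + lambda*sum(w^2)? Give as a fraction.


L2 sq norm = sum(w^2) = 76. J = 24 + 9/10 * 76 = 462/5.

462/5


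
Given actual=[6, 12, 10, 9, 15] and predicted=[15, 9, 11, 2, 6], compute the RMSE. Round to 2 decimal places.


MSE = 44.2000. RMSE = sqrt(44.2000) = 6.65.

6.65


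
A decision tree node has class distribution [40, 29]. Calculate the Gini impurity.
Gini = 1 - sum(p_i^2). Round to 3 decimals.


Total = 69. Proportions: 40/69, 29/69. sum(p_i^2) = 0.5127. Gini = 1 - 0.5127 = 0.4873, which rounds to 0.487.

0.487


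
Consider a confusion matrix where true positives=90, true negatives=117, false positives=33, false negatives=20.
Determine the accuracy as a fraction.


Accuracy = (TP + TN) / (TP + TN + FP + FN) = (90 + 117) / 260 = 207/260.

207/260


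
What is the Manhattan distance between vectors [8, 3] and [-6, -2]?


d = sum of absolute differences: |8--6|=14 + |3--2|=5 = 19.

19


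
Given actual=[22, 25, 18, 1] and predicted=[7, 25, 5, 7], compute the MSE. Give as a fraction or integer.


MSE = (1/4) * ((22-7)^2=225 + (25-25)^2=0 + (18-5)^2=169 + (1-7)^2=36). Sum = 430. MSE = 215/2.

215/2


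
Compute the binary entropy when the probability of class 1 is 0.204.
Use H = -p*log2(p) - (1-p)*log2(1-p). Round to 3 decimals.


H = -0.204*log2(0.204) - 0.796*log2(0.796) = 0.730.

0.730


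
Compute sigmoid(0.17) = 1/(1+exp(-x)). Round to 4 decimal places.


sigma(0.17) = 1/(1+e^(-0.17)) = 1/(1+0.843665) = 1/1.843665 = 0.5424.

0.5424
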